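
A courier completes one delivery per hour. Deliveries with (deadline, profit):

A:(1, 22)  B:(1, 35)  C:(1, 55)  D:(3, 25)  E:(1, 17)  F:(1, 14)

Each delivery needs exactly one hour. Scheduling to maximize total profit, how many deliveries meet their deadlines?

Profit order: C=55 B=35 D=25 A=22 E=17 F=14
Assign: C→slot 1, B skipped, D→slot 3, A skipped, E skipped, F skipped.
Slots: [1:C] [3:D]
2 of 6 scheduled.

2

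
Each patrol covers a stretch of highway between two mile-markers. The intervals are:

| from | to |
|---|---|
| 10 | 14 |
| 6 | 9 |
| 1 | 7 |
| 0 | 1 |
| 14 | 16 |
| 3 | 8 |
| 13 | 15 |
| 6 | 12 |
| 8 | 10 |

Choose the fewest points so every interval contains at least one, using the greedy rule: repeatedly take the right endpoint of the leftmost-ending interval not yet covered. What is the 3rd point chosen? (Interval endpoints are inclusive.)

Sorted: [0,1] [1,7] [3,8] [6,9] [8,10] [6,12] [10,14] [13,15] [14,16]
{[0,1],[1,7]} hit by 1; {[3,8],[6,9],[8,10],[6,12]} hit by 8; {[10,14],[13,15],[14,16]} hit by 14.
Points: 1, 8, 14 (3 total).

14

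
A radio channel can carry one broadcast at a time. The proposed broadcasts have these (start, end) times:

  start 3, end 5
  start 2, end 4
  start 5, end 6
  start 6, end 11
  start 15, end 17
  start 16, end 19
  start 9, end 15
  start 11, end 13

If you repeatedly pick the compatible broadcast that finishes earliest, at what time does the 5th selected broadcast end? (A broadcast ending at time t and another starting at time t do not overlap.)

Sorted by end: (2,4)  (3,5)  (5,6)  (6,11)  (11,13)  (9,15)  (15,17)  (16,19)
take (2,4); skip (3,5); take (5,6); take (6,11); take (11,13); take (15,17); skip (16,19).
Selected: (2,4) (5,6) (6,11) (11,13) (15,17)

17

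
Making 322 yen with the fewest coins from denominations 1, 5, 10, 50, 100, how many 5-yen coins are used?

0

Use the largest denomination that fits, subtract, and repeat.
322 = 3×100 + 2×10 + 2×1
Count of 5: 0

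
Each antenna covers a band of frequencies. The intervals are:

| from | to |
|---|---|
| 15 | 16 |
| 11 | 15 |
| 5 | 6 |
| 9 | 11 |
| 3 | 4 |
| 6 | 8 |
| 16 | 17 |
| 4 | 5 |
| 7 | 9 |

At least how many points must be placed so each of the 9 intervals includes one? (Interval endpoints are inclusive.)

Sorted: [3,4] [4,5] [5,6] [6,8] [7,9] [9,11] [11,15] [15,16] [16,17]
{[3,4],[4,5]} hit by 4; {[5,6],[6,8]} hit by 6; {[7,9],[9,11]} hit by 9; {[11,15],[15,16]} hit by 15; {[16,17]} hit by 17.
Points: 4, 6, 9, 15, 17 (5 total).

5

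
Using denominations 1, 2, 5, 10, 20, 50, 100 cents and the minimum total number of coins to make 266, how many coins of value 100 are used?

2

Greedy: take as many of the largest coin as possible, then repeat with the remainder.
266 = 2×100 + 1×50 + 1×10 + 1×5 + 1×1
Count of 100: 2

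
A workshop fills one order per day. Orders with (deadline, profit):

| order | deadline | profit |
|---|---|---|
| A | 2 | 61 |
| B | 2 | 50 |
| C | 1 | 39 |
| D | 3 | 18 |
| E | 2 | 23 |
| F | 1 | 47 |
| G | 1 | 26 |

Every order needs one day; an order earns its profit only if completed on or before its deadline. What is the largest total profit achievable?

129

Sort by profit descending; place each in the latest free slot ≤ its deadline.
Profit order: A=61 B=50 F=47 C=39 G=26 E=23 D=18
Assign: A→slot 2, B→slot 1, F skipped, C skipped, G skipped, E skipped, D→slot 3.
Slots: [1:B] [2:A] [3:D]
Profit = 50 + 61 + 18 = 129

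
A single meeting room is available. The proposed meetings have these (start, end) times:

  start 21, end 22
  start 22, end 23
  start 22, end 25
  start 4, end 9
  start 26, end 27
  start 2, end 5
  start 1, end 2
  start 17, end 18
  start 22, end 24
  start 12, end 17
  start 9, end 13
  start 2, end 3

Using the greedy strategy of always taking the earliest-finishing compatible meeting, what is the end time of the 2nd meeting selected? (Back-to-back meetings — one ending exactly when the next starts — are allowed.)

Greedy by earliest finish: after sorting by end time, pick each interval compatible with the last pick.
By end time: (1,2), (2,3), (2,5), (4,9), (9,13), (12,17), (17,18), (21,22), (22,23), (22,24), (22,25), (26,27).
Pick (1,2); next start ≥ 2 → (2,3); next start ≥ 3 → (4,9); next start ≥ 9 → (9,13); next start ≥ 13 → (17,18); next start ≥ 18 → (21,22); next start ≥ 22 → (22,23); next start ≥ 23 → (26,27).
Selected: (1,2) (2,3) (4,9) (9,13) (17,18) (21,22) (22,23) (26,27)

3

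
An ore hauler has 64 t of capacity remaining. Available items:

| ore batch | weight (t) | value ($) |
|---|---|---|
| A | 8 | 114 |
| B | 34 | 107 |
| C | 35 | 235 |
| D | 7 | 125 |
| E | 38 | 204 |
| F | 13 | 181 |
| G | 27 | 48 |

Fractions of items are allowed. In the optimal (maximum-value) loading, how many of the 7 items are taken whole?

Sort by value per unit weight and fill in that order.
Ratios (sorted): D 17.86, A 14.25, F 13.92, C 6.71, E 5.37, B 3.15, G 1.78
take D (7 @ 125); take A (8 @ 114); take F (13 @ 181); take C (35 @ 235); take 1/38 of E → 5.37. Capacity used 64/64.
4 item(s) taken whole; one partial (take 1/38 of E).

4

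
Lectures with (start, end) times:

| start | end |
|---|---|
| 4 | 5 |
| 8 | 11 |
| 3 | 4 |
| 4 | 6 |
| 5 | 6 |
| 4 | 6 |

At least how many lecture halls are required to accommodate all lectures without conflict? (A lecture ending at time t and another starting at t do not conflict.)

Events (time:±→running): 3:+→1 4:-→0 4:+→1 4:+→2 4:+→3 … peak 3.

3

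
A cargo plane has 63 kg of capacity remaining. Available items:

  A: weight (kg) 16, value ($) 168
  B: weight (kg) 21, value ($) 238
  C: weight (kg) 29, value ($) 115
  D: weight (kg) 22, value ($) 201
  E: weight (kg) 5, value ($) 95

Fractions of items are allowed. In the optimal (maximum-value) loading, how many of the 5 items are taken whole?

3

Order: E (95/5=19.00) > B (238/21=11.33) > A (168/16=10.50) > D (201/22=9.14) > C (115/29=3.97)
Fill: take E (5 @ 95) → take B (21 @ 238) → take A (16 @ 168) → take 21/22 of D → 191.86; 63/63 used.
3 item(s) taken whole; one partial (take 21/22 of D).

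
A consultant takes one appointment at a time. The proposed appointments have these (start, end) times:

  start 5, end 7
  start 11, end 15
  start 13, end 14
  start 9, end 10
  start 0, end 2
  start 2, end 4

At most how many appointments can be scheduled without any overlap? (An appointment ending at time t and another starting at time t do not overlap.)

5

By end time: (0,2), (2,4), (5,7), (9,10), (13,14), (11,15).
Pick (0,2); next start ≥ 2 → (2,4); next start ≥ 4 → (5,7); next start ≥ 7 → (9,10); next start ≥ 10 → (13,14).
Selected 5 appointments.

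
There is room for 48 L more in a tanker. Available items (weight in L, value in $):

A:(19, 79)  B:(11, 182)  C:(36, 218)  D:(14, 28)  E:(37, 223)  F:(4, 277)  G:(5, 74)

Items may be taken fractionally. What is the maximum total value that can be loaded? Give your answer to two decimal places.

702.56

Sort by value per unit weight and fill in that order.
Ratios (sorted): F 69.25, B 16.55, G 14.80, C 6.06, E 6.03, A 4.16, D 2.00
take F (4 @ 277); take B (11 @ 182); take G (5 @ 74); take 28/36 of C → 169.56. Capacity used 48/48.
Total value = 702.56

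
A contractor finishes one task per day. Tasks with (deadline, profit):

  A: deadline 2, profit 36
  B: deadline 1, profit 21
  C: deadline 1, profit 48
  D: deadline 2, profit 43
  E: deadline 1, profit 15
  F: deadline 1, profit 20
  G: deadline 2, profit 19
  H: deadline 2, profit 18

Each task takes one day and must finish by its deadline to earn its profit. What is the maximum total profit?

91

Profit order: C=48 D=43 A=36 B=21 F=20 G=19 H=18 E=15
Assign: C→slot 1, D→slot 2, A skipped, B skipped, F skipped, G skipped, H skipped, E skipped.
Slots: [1:C] [2:D]
Profit = 48 + 43 = 91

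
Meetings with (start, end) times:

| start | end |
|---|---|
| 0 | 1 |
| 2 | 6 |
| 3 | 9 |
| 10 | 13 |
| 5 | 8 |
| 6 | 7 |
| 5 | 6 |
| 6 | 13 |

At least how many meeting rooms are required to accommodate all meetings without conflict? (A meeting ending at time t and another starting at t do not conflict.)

4

Events (time:±→running): 0:+→1 1:-→0 2:+→1 3:+→2 5:+→3 5:+→4 … peak 4.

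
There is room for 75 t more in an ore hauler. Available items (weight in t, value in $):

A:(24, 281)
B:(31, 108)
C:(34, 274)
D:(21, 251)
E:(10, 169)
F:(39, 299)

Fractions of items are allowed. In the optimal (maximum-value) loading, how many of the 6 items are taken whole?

Sort by value per unit weight and fill in that order.
Ratios (sorted): E 16.90, D 11.95, A 11.71, C 8.06, F 7.67, B 3.48
take E (10 @ 169); take D (21 @ 251); take A (24 @ 281); take 20/34 of C → 161.18. Capacity used 75/75.
3 item(s) taken whole; one partial (take 20/34 of C).

3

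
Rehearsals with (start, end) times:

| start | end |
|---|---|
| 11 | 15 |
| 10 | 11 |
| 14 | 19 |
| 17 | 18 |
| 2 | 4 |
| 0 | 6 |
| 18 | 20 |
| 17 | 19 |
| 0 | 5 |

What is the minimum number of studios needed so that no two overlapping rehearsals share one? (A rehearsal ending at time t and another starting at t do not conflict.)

3

Count concurrent intervals with a sweep; the peak is the room count.
Events (time:±→running): 0:+→1 0:+→2 2:+→3 … peak 3.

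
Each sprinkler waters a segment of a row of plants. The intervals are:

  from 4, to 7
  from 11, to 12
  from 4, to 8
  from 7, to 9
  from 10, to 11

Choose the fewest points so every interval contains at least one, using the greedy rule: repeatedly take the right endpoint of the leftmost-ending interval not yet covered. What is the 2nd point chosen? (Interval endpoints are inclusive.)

Sort by right endpoint; whenever an interval is uncovered, place a point at its right end.
Sorted: [4,7] [4,8] [7,9] [10,11] [11,12]
{[4,7],[4,8],[7,9]} hit by 7; {[10,11],[11,12]} hit by 11.
Points: 7, 11 (2 total).

11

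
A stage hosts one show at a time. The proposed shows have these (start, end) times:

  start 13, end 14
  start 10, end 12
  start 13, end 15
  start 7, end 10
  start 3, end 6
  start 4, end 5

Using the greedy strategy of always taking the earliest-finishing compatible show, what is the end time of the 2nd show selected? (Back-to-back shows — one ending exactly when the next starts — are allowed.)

Sort by end time and greedily take each interval whose start is ≥ the last chosen end.
Sorted by end: (4,5)  (3,6)  (7,10)  (10,12)  (13,14)  (13,15)
take (4,5); take (7,10); take (10,12); take (13,14).
Selected: (4,5) (7,10) (10,12) (13,14)

10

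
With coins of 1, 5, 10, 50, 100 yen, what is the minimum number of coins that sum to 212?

Greedy: take as many of the largest coin as possible, then repeat with the remainder.
212 = 2×100 + 1×10 + 2×1
Total coins = 2 + 1 + 2 = 5

5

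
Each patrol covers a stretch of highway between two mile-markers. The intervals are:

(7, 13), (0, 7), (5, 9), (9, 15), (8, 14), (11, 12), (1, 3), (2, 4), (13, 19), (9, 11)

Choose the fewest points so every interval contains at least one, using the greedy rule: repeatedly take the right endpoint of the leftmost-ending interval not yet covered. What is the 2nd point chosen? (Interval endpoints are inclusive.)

9

Sort by right endpoint; whenever an interval is uncovered, place a point at its right end.
By right end: [1,3]  [2,4]  [0,7]  [5,9]  [9,11]  [11,12]  [7,13]  [8,14]  [9,15]  [13,19]
[1,3] uncovered → point at 3; [5,9] uncovered → point at 9; [11,12] uncovered → point at 12; [13,19] uncovered → point at 19.
Points: 3, 9, 12, 19 (4 total).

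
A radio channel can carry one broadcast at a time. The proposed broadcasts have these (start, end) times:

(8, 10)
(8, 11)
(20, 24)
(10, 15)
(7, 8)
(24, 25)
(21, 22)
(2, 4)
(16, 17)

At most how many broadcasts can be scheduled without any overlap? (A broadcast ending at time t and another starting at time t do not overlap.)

7

Sorted by end: (2,4)  (7,8)  (8,10)  (8,11)  (10,15)  (16,17)  (21,22)  (20,24)  (24,25)
take (2,4); take (7,8); take (8,10); take (10,15); take (16,17); take (21,22); take (24,25).
Selected 7 broadcasts.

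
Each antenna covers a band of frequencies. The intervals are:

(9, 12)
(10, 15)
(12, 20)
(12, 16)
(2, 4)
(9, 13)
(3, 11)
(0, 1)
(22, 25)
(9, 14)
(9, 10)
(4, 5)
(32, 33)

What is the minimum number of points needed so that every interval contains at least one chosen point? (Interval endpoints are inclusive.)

Process intervals by earliest right end; each time one isn't hit yet, stab at its right endpoint.
Sorted: [0,1] [2,4] [4,5] [9,10] [3,11] [9,12] [9,13] [9,14] [10,15] [12,16] [12,20] [22,25] [32,33]
{[0,1]} hit by 1; {[2,4],[4,5]} hit by 4; {[9,10],[3,11],[9,12],[9,13],[9,14],[10,15]} hit by 10; {[12,16],[12,20]} hit by 16; {[22,25]} hit by 25; {[32,33]} hit by 33.
Points: 1, 4, 10, 16, 25, 33 (6 total).

6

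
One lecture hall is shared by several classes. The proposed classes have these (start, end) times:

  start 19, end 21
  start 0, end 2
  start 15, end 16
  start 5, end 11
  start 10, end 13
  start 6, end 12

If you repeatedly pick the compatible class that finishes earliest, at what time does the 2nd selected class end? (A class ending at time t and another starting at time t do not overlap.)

11

Order by finish time; keep every interval that doesn't clash with the previous kept one.
Sorted by end: (0,2)  (5,11)  (6,12)  (10,13)  (15,16)  (19,21)
take (0,2); take (5,11); take (15,16); take (19,21).
Selected: (0,2) (5,11) (15,16) (19,21)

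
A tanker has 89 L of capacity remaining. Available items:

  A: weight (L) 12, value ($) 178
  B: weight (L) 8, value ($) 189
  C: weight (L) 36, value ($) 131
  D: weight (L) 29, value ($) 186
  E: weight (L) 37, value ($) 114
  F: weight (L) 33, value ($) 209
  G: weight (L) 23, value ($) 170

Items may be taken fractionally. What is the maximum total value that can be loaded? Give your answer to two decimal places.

830.67

Greedy by value/weight ratio, highest first.
Order: B (189/8=23.62) > A (178/12=14.83) > G (170/23=7.39) > D (186/29=6.41) > F (209/33=6.33) > C (131/36=3.64) > E (114/37=3.08)
Fill: take B (8 @ 189) → take A (12 @ 178) → take G (23 @ 170) → take D (29 @ 186) → take 17/33 of F → 107.67; 89/89 used.
Total value = 830.67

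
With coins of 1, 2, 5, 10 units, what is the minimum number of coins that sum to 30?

30 = 3×10
Total coins = 3 = 3

3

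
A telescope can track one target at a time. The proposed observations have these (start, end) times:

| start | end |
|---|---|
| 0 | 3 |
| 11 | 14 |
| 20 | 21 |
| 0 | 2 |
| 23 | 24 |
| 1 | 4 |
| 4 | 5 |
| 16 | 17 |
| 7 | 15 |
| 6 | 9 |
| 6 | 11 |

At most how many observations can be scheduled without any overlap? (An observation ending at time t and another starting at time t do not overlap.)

7

By end time: (0,2), (0,3), (1,4), (4,5), (6,9), (6,11), (11,14), (7,15), (16,17), (20,21), (23,24).
Pick (0,2); next start ≥ 2 → (4,5); next start ≥ 5 → (6,9); next start ≥ 9 → (11,14); next start ≥ 14 → (16,17); next start ≥ 17 → (20,21); next start ≥ 21 → (23,24).
Selected 7 observations.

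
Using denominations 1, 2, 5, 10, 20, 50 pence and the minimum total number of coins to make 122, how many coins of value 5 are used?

Greedy: take as many of the largest coin as possible, then repeat with the remainder.
122 − 2×50→22 − 1×20→2 − 1×2→0
Count of 5: 0

0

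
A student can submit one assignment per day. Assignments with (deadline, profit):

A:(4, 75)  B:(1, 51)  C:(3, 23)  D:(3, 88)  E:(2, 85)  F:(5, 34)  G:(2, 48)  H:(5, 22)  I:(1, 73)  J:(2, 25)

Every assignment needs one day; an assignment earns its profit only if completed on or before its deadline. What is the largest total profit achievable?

Profit order: D=88 E=85 A=75 I=73 B=51 G=48 F=34 J=25 C=23 H=22
Assign: D→slot 3, E→slot 2, A→slot 4, I→slot 1, B skipped, G skipped, F→slot 5, J skipped, C skipped, H skipped.
Slots: [1:I] [2:E] [3:D] [4:A] [5:F]
Profit = 73 + 85 + 88 + 75 + 34 = 355

355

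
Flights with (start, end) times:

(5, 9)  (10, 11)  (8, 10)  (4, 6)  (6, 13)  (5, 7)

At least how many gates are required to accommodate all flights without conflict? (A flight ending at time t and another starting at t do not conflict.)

3

The answer is the maximum number of intervals overlapping at any instant.
starts: [4, 5, 5, 6, 8, 10]
ends:   [6, 7, 9, 10, 11, 13]
s4→1 s5→2 s5→3  — peak 3.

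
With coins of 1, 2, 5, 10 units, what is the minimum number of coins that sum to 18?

18 = 1×10 + 1×5 + 1×2 + 1×1
Total coins = 1 + 1 + 1 + 1 = 4

4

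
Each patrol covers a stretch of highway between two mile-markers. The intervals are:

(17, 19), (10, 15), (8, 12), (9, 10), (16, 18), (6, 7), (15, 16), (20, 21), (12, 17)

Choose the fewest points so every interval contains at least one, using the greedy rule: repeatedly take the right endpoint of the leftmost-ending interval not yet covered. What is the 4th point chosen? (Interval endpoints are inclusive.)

Process intervals by earliest right end; each time one isn't hit yet, stab at its right endpoint.
By right end: [6,7]  [9,10]  [8,12]  [10,15]  [15,16]  [12,17]  [16,18]  [17,19]  [20,21]
[6,7] uncovered → point at 7; [9,10] uncovered → point at 10; [15,16] uncovered → point at 16; [17,19] uncovered → point at 19; [20,21] uncovered → point at 21.
Points: 7, 10, 16, 19, 21 (5 total).

19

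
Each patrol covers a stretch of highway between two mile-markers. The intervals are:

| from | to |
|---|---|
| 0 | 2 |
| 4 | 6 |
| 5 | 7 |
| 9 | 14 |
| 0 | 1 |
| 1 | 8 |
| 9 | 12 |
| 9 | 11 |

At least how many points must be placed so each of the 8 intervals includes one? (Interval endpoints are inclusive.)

3

By right end: [0,1]  [0,2]  [4,6]  [5,7]  [1,8]  [9,11]  [9,12]  [9,14]
[0,1] uncovered → point at 1; [4,6] uncovered → point at 6; [9,11] uncovered → point at 11.
Points: 1, 6, 11 (3 total).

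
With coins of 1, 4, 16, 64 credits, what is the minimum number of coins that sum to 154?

7

154 = 2×64 + 1×16 + 2×4 + 2×1
Total coins = 2 + 1 + 2 + 2 = 7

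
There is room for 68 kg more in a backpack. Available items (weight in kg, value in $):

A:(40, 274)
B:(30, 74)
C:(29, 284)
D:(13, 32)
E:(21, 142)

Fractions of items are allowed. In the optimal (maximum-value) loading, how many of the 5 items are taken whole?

Greedy by value/weight ratio, highest first.
Ratios (sorted): C 9.79, A 6.85, E 6.76, B 2.47, D 2.46
take C (29 @ 284); take 39/40 of A → 267.15. Capacity used 68/68.
1 item(s) taken whole; one partial (take 39/40 of A).

1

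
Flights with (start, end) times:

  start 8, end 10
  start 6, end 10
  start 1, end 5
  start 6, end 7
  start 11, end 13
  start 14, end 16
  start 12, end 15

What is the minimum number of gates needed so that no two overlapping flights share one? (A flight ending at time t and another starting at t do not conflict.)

Events (time:±→running): 1:+→1 5:-→0 6:+→1 6:+→2 … peak 2.

2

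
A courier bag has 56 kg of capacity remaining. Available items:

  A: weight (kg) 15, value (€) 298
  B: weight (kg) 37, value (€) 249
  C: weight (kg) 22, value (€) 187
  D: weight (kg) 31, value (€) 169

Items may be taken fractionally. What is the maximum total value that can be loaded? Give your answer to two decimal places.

Sort by value per unit weight and fill in that order.
Order: A (298/15=19.87) > C (187/22=8.50) > B (249/37=6.73) > D (169/31=5.45)
Fill: take A (15 @ 298) → take C (22 @ 187) → take 19/37 of B → 127.86; 56/56 used.
Total value = 612.86

612.86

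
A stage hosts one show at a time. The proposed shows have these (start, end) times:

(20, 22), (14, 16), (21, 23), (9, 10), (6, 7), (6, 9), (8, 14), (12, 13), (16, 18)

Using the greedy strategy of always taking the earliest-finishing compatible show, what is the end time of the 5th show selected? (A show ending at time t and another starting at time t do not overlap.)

18

Sort by end time and greedily take each interval whose start is ≥ the last chosen end.
By end time: (6,7), (6,9), (9,10), (12,13), (8,14), (14,16), (16,18), (20,22), (21,23).
Pick (6,7); next start ≥ 7 → (9,10); next start ≥ 10 → (12,13); next start ≥ 13 → (14,16); next start ≥ 16 → (16,18); next start ≥ 18 → (20,22).
Selected: (6,7) (9,10) (12,13) (14,16) (16,18) (20,22)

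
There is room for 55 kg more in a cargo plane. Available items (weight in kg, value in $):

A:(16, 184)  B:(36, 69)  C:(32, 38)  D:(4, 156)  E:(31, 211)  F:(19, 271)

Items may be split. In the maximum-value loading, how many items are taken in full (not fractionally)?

Order: D (156/4=39.00) > F (271/19=14.26) > A (184/16=11.50) > E (211/31=6.81) > B (69/36=1.92) > C (38/32=1.19)
Fill: take D (4 @ 156) → take F (19 @ 271) → take A (16 @ 184) → take 16/31 of E → 108.90; 55/55 used.
3 item(s) taken whole; one partial (take 16/31 of E).

3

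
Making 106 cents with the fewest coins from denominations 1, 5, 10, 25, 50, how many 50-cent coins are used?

2

106 = 2×50 + 1×5 + 1×1
Count of 50: 2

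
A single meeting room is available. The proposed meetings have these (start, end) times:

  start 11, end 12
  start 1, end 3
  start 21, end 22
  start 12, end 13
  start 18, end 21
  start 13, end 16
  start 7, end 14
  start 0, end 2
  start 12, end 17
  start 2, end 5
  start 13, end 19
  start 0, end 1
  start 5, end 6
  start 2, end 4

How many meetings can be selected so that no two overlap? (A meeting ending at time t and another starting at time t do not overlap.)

By end time: (0,1), (0,2), (1,3), (2,4), (2,5), (5,6), (11,12), (12,13), (7,14), (13,16), (12,17), (13,19), (18,21), (21,22).
Pick (0,1); next start ≥ 1 → (1,3); next start ≥ 3 → (5,6); next start ≥ 6 → (11,12); next start ≥ 12 → (12,13); next start ≥ 13 → (13,16); next start ≥ 16 → (18,21); next start ≥ 21 → (21,22).
Selected 8 meetings.

8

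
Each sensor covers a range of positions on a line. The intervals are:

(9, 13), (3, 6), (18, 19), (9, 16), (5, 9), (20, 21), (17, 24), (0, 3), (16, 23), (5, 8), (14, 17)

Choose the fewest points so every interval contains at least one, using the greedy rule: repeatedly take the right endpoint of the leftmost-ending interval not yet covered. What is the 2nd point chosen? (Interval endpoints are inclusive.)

Sorted: [0,3] [3,6] [5,8] [5,9] [9,13] [9,16] [14,17] [18,19] [20,21] [16,23] [17,24]
{[0,3],[3,6]} hit by 3; {[5,8],[5,9]} hit by 8; {[9,13],[9,16]} hit by 13; {[14,17]} hit by 17; {[18,19]} hit by 19; {[20,21],[16,23],[17,24]} hit by 21.
Points: 3, 8, 13, 17, 19, 21 (6 total).

8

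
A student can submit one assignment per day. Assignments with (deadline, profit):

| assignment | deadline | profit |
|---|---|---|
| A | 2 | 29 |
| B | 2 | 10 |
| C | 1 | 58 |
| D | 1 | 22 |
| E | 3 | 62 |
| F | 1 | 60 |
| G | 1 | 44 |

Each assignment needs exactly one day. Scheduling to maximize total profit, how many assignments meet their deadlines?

3

By profit: E(d3,62), F(d1,60), C(d1,58), G(d1,44), A(d2,29), D(d1,22), B(d2,10)
E→slot 3; F→slot 1; C skipped; G skipped; A→slot 2; D skipped; B skipped.
3 of 7 scheduled.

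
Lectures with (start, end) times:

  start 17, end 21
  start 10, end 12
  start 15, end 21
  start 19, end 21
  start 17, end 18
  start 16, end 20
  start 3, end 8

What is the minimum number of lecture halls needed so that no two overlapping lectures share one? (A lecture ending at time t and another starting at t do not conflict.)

4

Count concurrent intervals with a sweep; the peak is the room count.
Events (time:±→running): 3:+→1 8:-→0 10:+→1 12:-→0 15:+→1 16:+→2 17:+→3 17:+→4 … peak 4.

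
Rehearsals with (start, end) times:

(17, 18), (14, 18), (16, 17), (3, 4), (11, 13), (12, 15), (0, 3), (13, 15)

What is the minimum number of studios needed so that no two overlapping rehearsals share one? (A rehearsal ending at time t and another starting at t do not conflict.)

Count concurrent intervals with a sweep; the peak is the room count.
Events (time:±→running): 0:+→1 3:-→0 3:+→1 4:-→0 11:+→1 12:+→2 13:-→1 13:+→2 14:+→3 … peak 3.

3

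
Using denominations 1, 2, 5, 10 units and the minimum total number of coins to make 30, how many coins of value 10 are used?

Greedy: take as many of the largest coin as possible, then repeat with the remainder.
30 − 3×10→0
Count of 10: 3

3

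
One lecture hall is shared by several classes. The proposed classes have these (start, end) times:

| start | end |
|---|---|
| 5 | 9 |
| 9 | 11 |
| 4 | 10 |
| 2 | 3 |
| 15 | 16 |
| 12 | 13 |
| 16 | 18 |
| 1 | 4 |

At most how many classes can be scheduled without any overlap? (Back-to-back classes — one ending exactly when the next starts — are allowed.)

Greedy by earliest finish: after sorting by end time, pick each interval compatible with the last pick.
By end time: (2,3), (1,4), (5,9), (4,10), (9,11), (12,13), (15,16), (16,18).
Pick (2,3); next start ≥ 3 → (5,9); next start ≥ 9 → (9,11); next start ≥ 11 → (12,13); next start ≥ 13 → (15,16); next start ≥ 16 → (16,18).
Selected 6 classes.

6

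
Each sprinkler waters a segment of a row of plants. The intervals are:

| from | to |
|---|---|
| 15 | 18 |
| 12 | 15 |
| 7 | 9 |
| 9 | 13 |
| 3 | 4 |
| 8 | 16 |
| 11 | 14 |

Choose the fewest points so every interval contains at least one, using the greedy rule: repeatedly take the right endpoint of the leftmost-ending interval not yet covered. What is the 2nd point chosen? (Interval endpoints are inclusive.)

By right end: [3,4]  [7,9]  [9,13]  [11,14]  [12,15]  [8,16]  [15,18]
[3,4] uncovered → point at 4; [7,9] uncovered → point at 9; [11,14] uncovered → point at 14; [15,18] uncovered → point at 18.
Points: 4, 9, 14, 18 (4 total).

9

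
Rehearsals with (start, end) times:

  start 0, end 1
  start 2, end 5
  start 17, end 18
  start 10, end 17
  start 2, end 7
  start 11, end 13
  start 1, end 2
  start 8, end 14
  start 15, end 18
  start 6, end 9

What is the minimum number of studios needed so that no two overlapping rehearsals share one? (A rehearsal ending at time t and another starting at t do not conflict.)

3

Events (time:±→running): 0:+→1 1:-→0 1:+→1 2:-→0 2:+→1 2:+→2 5:-→1 6:+→2 7:-→1 8:+→2 9:-→1 10:+→2 11:+→3 … peak 3.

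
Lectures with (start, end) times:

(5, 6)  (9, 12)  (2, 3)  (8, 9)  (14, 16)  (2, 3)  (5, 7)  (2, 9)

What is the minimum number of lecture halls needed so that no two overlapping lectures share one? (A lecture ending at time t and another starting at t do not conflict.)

3

starts: [2, 2, 2, 5, 5, 8, 9, 14]
ends:   [3, 3, 6, 7, 9, 9, 12, 16]
s2→1 s2→2 s2→3  — peak 3.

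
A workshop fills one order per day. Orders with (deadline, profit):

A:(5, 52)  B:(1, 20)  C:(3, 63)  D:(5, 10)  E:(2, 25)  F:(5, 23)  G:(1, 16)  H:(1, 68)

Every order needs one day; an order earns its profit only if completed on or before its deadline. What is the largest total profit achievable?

Profit order: H=68 C=63 A=52 E=25 F=23 B=20 G=16 D=10
Assign: H→slot 1, C→slot 3, A→slot 5, E→slot 2, F→slot 4, B skipped, G skipped, D skipped.
Slots: [1:H] [2:E] [3:C] [4:F] [5:A]
Profit = 68 + 25 + 63 + 23 + 52 = 231

231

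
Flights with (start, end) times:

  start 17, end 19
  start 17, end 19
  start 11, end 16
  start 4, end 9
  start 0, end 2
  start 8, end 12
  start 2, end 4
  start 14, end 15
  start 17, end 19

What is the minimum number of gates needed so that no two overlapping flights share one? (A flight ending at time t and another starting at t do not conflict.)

3

The answer is the maximum number of intervals overlapping at any instant.
Events (time:±→running): 0:+→1 2:-→0 2:+→1 4:-→0 4:+→1 8:+→2 9:-→1 11:+→2 12:-→1 14:+→2 15:-→1 16:-→0 17:+→1 17:+→2 17:+→3 … peak 3.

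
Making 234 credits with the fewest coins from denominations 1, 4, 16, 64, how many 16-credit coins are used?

2

Use the largest denomination that fits, subtract, and repeat.
234 = 3×64 + 2×16 + 2×4 + 2×1
Count of 16: 2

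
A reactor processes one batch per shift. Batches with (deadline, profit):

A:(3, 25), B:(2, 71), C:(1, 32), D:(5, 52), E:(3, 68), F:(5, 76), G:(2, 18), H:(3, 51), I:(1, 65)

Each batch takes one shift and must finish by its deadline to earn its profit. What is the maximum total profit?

332

Sort by profit descending; place each in the latest free slot ≤ its deadline.
Profit order: F=76 B=71 E=68 I=65 D=52 H=51 C=32 A=25 G=18
Assign: F→slot 5, B→slot 2, E→slot 3, I→slot 1, D→slot 4, H skipped, C skipped, A skipped, G skipped.
Slots: [1:I] [2:B] [3:E] [4:D] [5:F]
Profit = 65 + 71 + 68 + 52 + 76 = 332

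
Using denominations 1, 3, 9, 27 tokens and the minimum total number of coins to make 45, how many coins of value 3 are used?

0

45 − 1×27→18 − 2×9→0
Count of 3: 0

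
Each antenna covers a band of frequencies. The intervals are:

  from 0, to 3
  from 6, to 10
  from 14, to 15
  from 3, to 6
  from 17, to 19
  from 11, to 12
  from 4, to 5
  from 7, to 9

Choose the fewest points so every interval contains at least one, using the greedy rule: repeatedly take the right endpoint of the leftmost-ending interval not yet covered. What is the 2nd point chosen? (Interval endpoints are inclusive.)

5

Sort by right endpoint; whenever an interval is uncovered, place a point at its right end.
By right end: [0,3]  [4,5]  [3,6]  [7,9]  [6,10]  [11,12]  [14,15]  [17,19]
[0,3] uncovered → point at 3; [4,5] uncovered → point at 5; [7,9] uncovered → point at 9; [11,12] uncovered → point at 12; [14,15] uncovered → point at 15; [17,19] uncovered → point at 19.
Points: 3, 5, 9, 12, 15, 19 (6 total).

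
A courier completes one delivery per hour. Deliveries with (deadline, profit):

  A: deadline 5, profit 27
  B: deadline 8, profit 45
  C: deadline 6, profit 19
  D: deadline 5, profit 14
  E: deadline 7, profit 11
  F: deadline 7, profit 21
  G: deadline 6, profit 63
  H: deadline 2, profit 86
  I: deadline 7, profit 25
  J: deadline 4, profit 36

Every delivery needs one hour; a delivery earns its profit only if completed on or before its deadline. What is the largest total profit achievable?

322

Sort by profit descending; place each in the latest free slot ≤ its deadline.
By profit: H(d2,86), G(d6,63), B(d8,45), J(d4,36), A(d5,27), I(d7,25), F(d7,21), C(d6,19), D(d5,14), E(d7,11)
H→slot 2; G→slot 6; B→slot 8; J→slot 4; A→slot 5; I→slot 7; F→slot 3; C→slot 1; D skipped; E skipped.
Profit = 19 + 86 + 21 + 36 + 27 + 63 + 25 + 45 = 322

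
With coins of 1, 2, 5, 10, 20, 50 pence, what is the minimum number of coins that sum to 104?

4

104 − 2×50→4 − 2×2→0
Total coins = 2 + 2 = 4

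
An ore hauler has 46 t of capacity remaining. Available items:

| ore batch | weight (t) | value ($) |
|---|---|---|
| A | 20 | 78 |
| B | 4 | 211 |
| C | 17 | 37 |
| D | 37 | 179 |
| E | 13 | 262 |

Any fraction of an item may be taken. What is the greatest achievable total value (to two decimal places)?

Sort by value per unit weight and fill in that order.
Order: B (211/4=52.75) > E (262/13=20.15) > D (179/37=4.84) > A (78/20=3.90) > C (37/17=2.18)
Fill: take B (4 @ 211) → take E (13 @ 262) → take 29/37 of D → 140.30; 46/46 used.
Total value = 613.30

613.30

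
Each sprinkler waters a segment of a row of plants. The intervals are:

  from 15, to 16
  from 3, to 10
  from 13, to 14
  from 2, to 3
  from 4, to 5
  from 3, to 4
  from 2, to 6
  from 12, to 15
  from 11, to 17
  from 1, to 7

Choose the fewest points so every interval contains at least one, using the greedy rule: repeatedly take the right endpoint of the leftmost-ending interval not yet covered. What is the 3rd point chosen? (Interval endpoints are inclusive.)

14

Process intervals by earliest right end; each time one isn't hit yet, stab at its right endpoint.
By right end: [2,3]  [3,4]  [4,5]  [2,6]  [1,7]  [3,10]  [13,14]  [12,15]  [15,16]  [11,17]
[2,3] uncovered → point at 3; [4,5] uncovered → point at 5; [13,14] uncovered → point at 14; [15,16] uncovered → point at 16.
Points: 3, 5, 14, 16 (4 total).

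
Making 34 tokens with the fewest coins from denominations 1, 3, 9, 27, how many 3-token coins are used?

Greedy: take as many of the largest coin as possible, then repeat with the remainder.
34 = 1×27 + 2×3 + 1×1
Count of 3: 2

2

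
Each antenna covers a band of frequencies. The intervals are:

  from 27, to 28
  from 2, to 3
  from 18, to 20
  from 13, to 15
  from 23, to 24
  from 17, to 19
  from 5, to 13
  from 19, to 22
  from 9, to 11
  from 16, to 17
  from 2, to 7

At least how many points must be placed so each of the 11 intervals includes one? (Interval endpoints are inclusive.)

7

By right end: [2,3]  [2,7]  [9,11]  [5,13]  [13,15]  [16,17]  [17,19]  [18,20]  [19,22]  [23,24]  [27,28]
[2,3] uncovered → point at 3; [9,11] uncovered → point at 11; [13,15] uncovered → point at 15; [16,17] uncovered → point at 17; [18,20] uncovered → point at 20; [23,24] uncovered → point at 24; [27,28] uncovered → point at 28.
Points: 3, 11, 15, 17, 20, 24, 28 (7 total).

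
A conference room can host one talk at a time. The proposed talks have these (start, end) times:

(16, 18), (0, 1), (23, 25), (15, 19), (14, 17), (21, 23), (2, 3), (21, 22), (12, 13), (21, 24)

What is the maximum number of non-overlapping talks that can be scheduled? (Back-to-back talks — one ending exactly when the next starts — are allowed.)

6

Greedy by earliest finish: after sorting by end time, pick each interval compatible with the last pick.
By end time: (0,1), (2,3), (12,13), (14,17), (16,18), (15,19), (21,22), (21,23), (21,24), (23,25).
Pick (0,1); next start ≥ 1 → (2,3); next start ≥ 3 → (12,13); next start ≥ 13 → (14,17); next start ≥ 17 → (21,22); next start ≥ 22 → (23,25).
Selected 6 talks.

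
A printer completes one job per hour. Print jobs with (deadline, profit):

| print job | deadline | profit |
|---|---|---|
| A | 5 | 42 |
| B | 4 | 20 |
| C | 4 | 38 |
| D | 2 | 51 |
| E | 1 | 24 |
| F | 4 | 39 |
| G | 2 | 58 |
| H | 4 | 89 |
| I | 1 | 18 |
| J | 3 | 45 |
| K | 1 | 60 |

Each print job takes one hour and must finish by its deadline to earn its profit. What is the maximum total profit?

Take jobs in profit order; each goes to the latest open slot no later than its deadline.
By profit: H(d4,89), K(d1,60), G(d2,58), D(d2,51), J(d3,45), A(d5,42), F(d4,39), C(d4,38), E(d1,24), B(d4,20), I(d1,18)
H→slot 4; K→slot 1; G→slot 2; D skipped; J→slot 3; A→slot 5; F skipped; C skipped; E skipped; B skipped; I skipped.
Profit = 60 + 58 + 45 + 89 + 42 = 294

294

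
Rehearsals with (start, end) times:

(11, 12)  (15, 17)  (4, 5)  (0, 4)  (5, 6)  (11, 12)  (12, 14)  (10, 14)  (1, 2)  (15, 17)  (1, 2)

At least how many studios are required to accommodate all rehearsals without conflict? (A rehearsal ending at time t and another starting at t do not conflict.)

3

Count concurrent intervals with a sweep; the peak is the room count.
Events (time:±→running): 0:+→1 1:+→2 1:+→3 … peak 3.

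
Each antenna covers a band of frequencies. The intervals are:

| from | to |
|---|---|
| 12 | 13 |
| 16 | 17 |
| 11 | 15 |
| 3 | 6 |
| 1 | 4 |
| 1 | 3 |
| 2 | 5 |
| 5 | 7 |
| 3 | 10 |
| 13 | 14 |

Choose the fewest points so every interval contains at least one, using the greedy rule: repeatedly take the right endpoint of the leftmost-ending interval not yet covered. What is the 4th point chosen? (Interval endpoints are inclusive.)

17

By right end: [1,3]  [1,4]  [2,5]  [3,6]  [5,7]  [3,10]  [12,13]  [13,14]  [11,15]  [16,17]
[1,3] uncovered → point at 3; [5,7] uncovered → point at 7; [12,13] uncovered → point at 13; [16,17] uncovered → point at 17.
Points: 3, 7, 13, 17 (4 total).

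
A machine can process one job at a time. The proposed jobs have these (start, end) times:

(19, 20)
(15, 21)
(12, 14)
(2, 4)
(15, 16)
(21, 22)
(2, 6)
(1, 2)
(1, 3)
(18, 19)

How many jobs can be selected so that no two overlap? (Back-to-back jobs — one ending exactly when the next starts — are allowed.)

By end time: (1,2), (1,3), (2,4), (2,6), (12,14), (15,16), (18,19), (19,20), (15,21), (21,22).
Pick (1,2); next start ≥ 2 → (2,4); next start ≥ 4 → (12,14); next start ≥ 14 → (15,16); next start ≥ 16 → (18,19); next start ≥ 19 → (19,20); next start ≥ 20 → (21,22).
Selected 7 jobs.

7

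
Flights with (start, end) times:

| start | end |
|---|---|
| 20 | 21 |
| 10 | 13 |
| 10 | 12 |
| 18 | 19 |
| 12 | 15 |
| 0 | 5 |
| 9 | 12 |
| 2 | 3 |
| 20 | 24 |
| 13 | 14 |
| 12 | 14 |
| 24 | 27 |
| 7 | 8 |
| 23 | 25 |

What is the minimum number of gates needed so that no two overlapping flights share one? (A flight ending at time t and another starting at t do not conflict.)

Count concurrent intervals with a sweep; the peak is the room count.
Events (time:±→running): 0:+→1 2:+→2 3:-→1 5:-→0 7:+→1 8:-→0 9:+→1 10:+→2 10:+→3 … peak 3.

3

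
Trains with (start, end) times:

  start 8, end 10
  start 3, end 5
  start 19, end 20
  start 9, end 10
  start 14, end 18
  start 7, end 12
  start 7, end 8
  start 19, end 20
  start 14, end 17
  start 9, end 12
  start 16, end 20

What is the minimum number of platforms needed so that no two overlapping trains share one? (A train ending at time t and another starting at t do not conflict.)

4

Events (time:±→running): 3:+→1 5:-→0 7:+→1 7:+→2 8:-→1 8:+→2 9:+→3 9:+→4 … peak 4.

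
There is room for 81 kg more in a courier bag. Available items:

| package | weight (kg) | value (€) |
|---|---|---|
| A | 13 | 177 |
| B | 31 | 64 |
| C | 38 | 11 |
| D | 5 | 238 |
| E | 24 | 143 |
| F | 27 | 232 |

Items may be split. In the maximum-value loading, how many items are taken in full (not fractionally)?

4

Greedy by value/weight ratio, highest first.
Order: D (238/5=47.60) > A (177/13=13.62) > F (232/27=8.59) > E (143/24=5.96) > B (64/31=2.06) > C (11/38=0.29)
Fill: take D (5 @ 238) → take A (13 @ 177) → take F (27 @ 232) → take E (24 @ 143) → take 12/31 of B → 24.77; 81/81 used.
4 item(s) taken whole; one partial (take 12/31 of B).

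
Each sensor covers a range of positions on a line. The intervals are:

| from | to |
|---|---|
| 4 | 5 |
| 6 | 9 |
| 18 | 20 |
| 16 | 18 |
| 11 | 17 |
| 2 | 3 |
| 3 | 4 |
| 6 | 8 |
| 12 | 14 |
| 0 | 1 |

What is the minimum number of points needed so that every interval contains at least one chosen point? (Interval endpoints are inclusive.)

6

Sort by right endpoint; whenever an interval is uncovered, place a point at its right end.
Sorted: [0,1] [2,3] [3,4] [4,5] [6,8] [6,9] [12,14] [11,17] [16,18] [18,20]
{[0,1]} hit by 1; {[2,3],[3,4]} hit by 3; {[4,5]} hit by 5; {[6,8],[6,9]} hit by 8; {[12,14],[11,17]} hit by 14; {[16,18],[18,20]} hit by 18.
Points: 1, 3, 5, 8, 14, 18 (6 total).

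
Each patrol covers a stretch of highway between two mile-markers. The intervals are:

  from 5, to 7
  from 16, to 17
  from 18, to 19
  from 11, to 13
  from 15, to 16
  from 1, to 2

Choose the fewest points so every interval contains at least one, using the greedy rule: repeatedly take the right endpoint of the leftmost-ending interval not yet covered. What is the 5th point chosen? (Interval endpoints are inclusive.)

19

Sort by right endpoint; whenever an interval is uncovered, place a point at its right end.
Sorted: [1,2] [5,7] [11,13] [15,16] [16,17] [18,19]
{[1,2]} hit by 2; {[5,7]} hit by 7; {[11,13]} hit by 13; {[15,16],[16,17]} hit by 16; {[18,19]} hit by 19.
Points: 2, 7, 13, 16, 19 (5 total).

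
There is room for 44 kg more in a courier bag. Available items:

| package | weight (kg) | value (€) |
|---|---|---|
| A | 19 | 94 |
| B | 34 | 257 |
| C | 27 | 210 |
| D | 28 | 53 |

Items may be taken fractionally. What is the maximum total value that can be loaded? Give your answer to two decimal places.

Sort by value per unit weight and fill in that order.
Ratios (sorted): C 7.78, B 7.56, A 4.95, D 1.89
take C (27 @ 210); take 17/34 of B → 128.50. Capacity used 44/44.
Total value = 338.50

338.50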